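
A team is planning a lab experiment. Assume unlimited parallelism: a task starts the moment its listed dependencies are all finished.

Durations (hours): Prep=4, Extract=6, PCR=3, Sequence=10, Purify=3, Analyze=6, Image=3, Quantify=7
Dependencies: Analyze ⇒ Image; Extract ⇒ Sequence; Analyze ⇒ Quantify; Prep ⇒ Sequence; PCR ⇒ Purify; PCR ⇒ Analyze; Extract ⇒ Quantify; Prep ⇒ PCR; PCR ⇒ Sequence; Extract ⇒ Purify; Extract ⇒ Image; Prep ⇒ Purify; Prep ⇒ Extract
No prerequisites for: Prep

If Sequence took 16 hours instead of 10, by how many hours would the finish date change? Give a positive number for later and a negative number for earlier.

Critical path before the change: Prep→Extract→Sequence = 4+6+10 = 20 giving 20 hours.
Sequence lies on that path, so at 16 hours the path becomes 26 hours.
No other chain overtakes it, so the finish is 26 hours.
Change in finish: 26 − 20 = +6 hours.

6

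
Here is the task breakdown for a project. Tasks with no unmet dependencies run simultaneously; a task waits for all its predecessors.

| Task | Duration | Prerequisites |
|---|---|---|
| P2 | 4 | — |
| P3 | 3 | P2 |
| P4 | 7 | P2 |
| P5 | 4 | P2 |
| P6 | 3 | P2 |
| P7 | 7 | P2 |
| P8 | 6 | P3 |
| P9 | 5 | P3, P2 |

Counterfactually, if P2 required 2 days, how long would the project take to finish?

Actual critical path: P2→P3→P8 = 4+3+6 = 13 ⇒ 13 days.
Since P2 is critical, the -2 change carries straight to that chain (now 11 days).
The critical path is still P2→P3→P8; finish is now 11 days.

11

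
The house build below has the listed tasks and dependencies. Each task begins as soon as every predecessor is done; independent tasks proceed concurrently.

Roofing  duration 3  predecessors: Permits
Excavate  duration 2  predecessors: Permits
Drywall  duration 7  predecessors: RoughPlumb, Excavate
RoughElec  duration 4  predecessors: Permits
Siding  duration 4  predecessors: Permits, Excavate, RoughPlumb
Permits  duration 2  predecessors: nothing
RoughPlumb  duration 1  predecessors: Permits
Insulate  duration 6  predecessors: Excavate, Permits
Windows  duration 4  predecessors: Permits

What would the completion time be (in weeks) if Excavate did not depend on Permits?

With the dependency in place, Permits→Excavate→Drywall = 2+2+7 = 11 sets the finish at 11 weeks.
Without Permits→Excavate, Excavate's earliest start moves from 2 to 0.
After: Permits→RoughPlumb→Drywall = 2+1+7 = 10 → 10 weeks.

10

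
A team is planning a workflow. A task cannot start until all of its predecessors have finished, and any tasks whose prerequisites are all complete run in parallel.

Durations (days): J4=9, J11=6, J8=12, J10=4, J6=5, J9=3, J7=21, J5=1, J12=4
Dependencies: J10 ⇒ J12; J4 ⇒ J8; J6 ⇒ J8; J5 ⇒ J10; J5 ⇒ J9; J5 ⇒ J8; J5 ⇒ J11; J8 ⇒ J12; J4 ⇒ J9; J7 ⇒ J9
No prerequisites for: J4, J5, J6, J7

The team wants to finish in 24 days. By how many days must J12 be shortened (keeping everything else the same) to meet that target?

Current finish: 25 days; target: 24.
J12 is on every critical path, so each day cut from J12 cuts the finish by one (this holds down to a finish of 24).
Need 25 − 24 = 1 day off J12 → J12 becomes 3 days, finish becomes 24.

1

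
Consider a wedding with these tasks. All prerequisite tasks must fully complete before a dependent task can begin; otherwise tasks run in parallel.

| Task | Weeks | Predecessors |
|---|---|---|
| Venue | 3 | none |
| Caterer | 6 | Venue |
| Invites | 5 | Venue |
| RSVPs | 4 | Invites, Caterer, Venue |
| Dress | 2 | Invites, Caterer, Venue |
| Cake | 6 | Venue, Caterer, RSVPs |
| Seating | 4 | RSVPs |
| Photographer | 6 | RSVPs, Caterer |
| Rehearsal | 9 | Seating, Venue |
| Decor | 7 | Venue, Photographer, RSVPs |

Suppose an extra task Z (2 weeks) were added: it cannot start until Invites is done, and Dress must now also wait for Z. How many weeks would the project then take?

Originally the project takes 26 weeks.
With Z inserted, Dress now waits for max(Invites, Caterer, Venue, Z).
New critical path: Venue→Caterer→RSVPs→Seating→Rehearsal = 3+6+4+4+9 = 26 ⇒ 26 weeks.

26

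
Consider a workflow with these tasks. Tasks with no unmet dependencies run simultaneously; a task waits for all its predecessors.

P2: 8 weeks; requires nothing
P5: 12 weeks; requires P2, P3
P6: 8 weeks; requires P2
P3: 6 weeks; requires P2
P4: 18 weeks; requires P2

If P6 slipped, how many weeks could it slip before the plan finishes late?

The longest chain is P2→P3→P5 = 8+6+12 = 26; overall finish 26 weeks.
Longest path through P6: 16 weeks (earliest finish 16, latest finish 26).
So P6 can slip 26 − 16 = 10 weeks.

10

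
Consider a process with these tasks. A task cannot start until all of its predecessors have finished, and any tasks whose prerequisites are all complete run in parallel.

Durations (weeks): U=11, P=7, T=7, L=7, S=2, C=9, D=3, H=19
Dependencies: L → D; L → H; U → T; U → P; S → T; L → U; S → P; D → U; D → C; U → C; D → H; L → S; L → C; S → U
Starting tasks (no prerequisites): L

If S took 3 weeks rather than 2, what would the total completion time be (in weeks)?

Baseline: L→D→U→C = 7+3+11+9 = 30 → 30 weeks.
The longest path through S is only 29 weeks, so S has float 1.
The critical path is still L→D→U→C; finish is now 30 weeks.

30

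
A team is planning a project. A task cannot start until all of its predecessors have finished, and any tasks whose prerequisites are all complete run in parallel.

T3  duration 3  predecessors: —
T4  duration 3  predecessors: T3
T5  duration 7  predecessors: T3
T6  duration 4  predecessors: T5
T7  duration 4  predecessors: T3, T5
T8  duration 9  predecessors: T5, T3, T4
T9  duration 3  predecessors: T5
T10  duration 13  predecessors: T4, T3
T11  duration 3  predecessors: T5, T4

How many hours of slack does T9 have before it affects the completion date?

6

T3→T4→T10 = 3+3+13 = 19 sets the makespan at 19 hours.
Longest path through T9: 13 hours (earliest finish 13, latest finish 19).
Float = 19 − 13 = 6.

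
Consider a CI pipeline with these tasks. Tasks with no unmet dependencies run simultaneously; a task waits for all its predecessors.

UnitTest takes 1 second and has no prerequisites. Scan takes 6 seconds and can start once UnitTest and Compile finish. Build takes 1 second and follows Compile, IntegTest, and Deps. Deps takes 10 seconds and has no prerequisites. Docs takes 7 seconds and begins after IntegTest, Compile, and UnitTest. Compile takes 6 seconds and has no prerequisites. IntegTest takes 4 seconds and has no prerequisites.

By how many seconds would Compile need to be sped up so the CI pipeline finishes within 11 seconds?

2

Current finish: 13 seconds; target: 11.
Compile is on every critical path, so each second cut from Compile cuts the finish by one (this holds down to a finish of 11).
Need 13 − 11 = 2 seconds off Compile → Compile becomes 4 seconds, finish becomes 11.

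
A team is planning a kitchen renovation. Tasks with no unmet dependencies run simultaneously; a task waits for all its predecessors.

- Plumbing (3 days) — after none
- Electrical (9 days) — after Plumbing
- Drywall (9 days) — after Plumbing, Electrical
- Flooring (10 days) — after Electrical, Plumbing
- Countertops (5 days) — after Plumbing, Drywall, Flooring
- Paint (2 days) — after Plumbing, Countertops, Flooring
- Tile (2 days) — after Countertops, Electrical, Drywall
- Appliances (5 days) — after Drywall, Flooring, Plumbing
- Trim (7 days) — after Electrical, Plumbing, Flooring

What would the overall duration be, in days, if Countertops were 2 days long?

29

As given, the longest chain is Plumbing→Electrical→Flooring→Countertops→Paint = 3+9+10+5+2 = 29, so the finish is 29 days.
Countertops is on the critical path; changing it to 2 makes that path 26 days.
Now Plumbing→Electrical→Flooring→Trim = 3+9+10+7 = 29 is longest, so the finish becomes 29 days.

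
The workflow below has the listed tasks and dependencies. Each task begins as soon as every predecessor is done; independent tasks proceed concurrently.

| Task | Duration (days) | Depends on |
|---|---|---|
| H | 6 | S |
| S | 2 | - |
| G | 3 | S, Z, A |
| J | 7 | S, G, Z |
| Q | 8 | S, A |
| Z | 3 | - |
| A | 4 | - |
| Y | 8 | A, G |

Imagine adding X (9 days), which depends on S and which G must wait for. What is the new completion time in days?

Originally the workflow takes 15 days.
With X inserted, G now waits for max(S, Z, A, X).
New critical path: S→X→G→Y = 2+9+3+8 = 22 ⇒ 22 days.

22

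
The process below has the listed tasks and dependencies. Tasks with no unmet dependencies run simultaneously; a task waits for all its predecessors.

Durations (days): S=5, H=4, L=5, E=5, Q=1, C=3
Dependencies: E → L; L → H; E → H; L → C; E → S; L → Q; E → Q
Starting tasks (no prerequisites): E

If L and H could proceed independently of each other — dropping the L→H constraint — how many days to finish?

13

Original critical path: E→L→H = 5+5+4 = 14 ⇒ 14 days.
Without L→H, H's earliest start moves from 10 to 5.
The longest chain is now E→L→C = 5+5+3 = 13, so the plan takes 13 days.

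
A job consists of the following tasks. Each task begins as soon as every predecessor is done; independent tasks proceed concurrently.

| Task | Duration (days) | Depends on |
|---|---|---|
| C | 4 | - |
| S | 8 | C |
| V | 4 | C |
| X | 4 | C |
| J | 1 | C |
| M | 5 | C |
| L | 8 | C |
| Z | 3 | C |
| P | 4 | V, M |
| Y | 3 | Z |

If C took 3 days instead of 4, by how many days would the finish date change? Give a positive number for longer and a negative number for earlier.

Actual critical path: C→M→P = 4+5+4 = 13 ⇒ 13 days.
C is on the critical path; changing it to 3 makes that path 12 days.
No other chain overtakes it, so the finish is 12 days.
Change in finish: 12 − 13 = -1 days.

-1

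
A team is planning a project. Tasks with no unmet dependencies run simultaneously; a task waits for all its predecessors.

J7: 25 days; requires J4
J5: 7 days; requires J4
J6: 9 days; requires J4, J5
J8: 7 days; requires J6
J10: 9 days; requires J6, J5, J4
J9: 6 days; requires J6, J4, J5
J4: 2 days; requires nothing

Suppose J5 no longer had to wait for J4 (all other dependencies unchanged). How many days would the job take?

Before: longest chain J4→J5→J6→J10 = 2+7+9+9 = 27, finish 27.
Without J4→J5, J5's earliest start moves from 2 to 0.
The longest chain is now J4→J7 = 2+25 = 27, so the job takes 27 days.

27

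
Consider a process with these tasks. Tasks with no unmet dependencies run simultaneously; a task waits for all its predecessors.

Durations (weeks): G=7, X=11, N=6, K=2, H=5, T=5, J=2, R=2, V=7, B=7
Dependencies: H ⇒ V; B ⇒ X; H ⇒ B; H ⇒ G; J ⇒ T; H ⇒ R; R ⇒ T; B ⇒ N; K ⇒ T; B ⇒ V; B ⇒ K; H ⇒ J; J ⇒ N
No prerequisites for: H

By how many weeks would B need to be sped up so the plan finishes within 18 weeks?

5

Current finish: 23 weeks; target: 18.
B is on every critical path, so each week cut from B cuts the finish by one (this holds down to a finish of 17).
Need 23 − 18 = 5 weeks off B → B becomes 2 weeks, finish becomes 18.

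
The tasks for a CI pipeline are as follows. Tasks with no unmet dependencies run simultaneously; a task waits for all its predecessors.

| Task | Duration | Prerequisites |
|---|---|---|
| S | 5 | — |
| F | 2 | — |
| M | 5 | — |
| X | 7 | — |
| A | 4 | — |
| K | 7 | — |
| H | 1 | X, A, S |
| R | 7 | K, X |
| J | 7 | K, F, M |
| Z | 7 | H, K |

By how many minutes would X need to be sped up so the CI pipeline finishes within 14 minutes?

1

Current finish: 15 minutes; target: 14.
X is on every critical path, so each minute cut from X cuts the finish by one (this holds down to a finish of 14).
Need 15 − 14 = 1 minute off X → X becomes 6 minutes, finish becomes 14.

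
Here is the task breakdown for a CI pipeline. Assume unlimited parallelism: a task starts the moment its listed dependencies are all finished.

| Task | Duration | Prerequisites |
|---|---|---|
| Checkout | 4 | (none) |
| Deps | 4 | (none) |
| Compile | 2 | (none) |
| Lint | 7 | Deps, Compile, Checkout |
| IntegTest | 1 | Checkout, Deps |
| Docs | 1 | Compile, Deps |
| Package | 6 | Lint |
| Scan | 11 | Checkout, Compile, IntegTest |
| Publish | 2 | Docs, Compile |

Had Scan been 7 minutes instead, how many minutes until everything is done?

17

As given, the longest chain is Checkout→Lint→Package = 4+7+6 = 17, so the finish is 17 minutes.
Scan is off the critical path — its longest chain is 16 minutes, giving 1 of slack.
The critical path is still Checkout→Lint→Package; finish is now 17 minutes.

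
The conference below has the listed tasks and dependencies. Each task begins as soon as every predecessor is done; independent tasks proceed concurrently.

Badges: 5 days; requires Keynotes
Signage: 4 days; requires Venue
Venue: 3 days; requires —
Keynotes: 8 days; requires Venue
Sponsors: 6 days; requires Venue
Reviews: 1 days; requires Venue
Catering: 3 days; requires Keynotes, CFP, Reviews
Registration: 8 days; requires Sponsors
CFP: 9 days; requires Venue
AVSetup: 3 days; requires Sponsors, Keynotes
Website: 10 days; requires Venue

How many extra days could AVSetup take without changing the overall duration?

Critical path: Venue→Sponsors→Registration = 3+6+8 = 17, so the finish is 17 days.
AVSetup finishes as early as 14 and must finish by 17.
Slack of AVSetup = 14 − 11 = 3 days.

3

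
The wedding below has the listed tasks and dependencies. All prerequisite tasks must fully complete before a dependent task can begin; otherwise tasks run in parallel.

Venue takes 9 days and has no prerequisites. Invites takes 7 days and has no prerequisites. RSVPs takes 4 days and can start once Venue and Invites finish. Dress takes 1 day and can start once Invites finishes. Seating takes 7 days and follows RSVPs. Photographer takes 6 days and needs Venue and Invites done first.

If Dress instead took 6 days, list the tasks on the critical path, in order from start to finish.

The binding path is Venue→RSVPs→Seating = 9+4+7 = 20; finish at 20 days.
The longest path through Dress is only 8 days, so Dress has float 12.
That remains the longest chain; total 20 days.

Venue, RSVPs, Seating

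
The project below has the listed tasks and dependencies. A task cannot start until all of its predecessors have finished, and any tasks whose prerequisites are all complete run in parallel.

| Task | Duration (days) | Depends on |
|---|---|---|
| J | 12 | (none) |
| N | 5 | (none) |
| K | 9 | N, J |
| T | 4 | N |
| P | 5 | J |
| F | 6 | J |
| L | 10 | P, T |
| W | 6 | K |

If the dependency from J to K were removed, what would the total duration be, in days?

27

With the dependency in place, J→K→W = 12+9+6 = 27 sets the finish at 27 days.
Without J→K, K's earliest start moves from 12 to 5.
After: J→P→L = 12+5+10 = 27 → 27 days.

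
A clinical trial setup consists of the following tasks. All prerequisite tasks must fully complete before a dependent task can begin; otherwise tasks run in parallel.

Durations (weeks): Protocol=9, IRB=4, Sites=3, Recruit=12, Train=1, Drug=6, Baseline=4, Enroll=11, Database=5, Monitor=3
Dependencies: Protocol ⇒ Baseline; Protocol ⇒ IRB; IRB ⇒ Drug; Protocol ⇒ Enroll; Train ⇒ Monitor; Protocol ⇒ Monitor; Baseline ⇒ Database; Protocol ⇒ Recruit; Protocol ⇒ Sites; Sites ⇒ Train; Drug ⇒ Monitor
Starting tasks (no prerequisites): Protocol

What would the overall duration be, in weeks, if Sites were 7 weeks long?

Critical path before the change: Protocol→IRB→Drug→Monitor = 9+4+6+3 = 22 giving 22 weeks.
Sites has 6 weeks of float (longest path through it is 16).
The critical path is still Protocol→IRB→Drug→Monitor; finish is now 22 weeks.

22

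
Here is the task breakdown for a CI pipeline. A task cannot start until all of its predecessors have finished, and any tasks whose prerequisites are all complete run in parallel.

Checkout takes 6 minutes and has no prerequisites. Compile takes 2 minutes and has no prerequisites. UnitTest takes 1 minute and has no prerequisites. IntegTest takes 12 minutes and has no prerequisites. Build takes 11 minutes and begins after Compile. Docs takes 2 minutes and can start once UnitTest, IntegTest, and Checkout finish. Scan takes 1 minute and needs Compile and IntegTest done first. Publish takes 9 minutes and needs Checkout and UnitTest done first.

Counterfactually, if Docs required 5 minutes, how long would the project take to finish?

17

Baseline: Checkout→Publish = 6+9 = 15 → 15 minutes.
The longest path through Docs is only 14 minutes, so Docs has float 1.
Now IntegTest→Docs = 12+5 = 17 is longest, so the finish becomes 17 minutes.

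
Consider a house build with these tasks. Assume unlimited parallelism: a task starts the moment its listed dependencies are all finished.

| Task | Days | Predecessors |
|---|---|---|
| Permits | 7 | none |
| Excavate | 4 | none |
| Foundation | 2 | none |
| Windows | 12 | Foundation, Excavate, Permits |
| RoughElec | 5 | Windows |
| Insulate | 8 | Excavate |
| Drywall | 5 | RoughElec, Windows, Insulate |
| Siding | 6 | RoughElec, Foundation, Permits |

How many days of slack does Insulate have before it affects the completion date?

13

The longest chain is Permits→Windows→RoughElec→Siding = 7+12+5+6 = 30; overall finish 30 days.
Longest path through Insulate: 17 days (earliest finish 12, latest finish 25).
Slack of Insulate = 17 − 4 = 13 days.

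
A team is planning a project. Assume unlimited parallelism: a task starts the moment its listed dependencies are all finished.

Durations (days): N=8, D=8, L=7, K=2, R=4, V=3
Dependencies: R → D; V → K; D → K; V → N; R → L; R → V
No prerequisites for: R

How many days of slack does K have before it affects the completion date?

Critical path: R→V→N = 4+3+8 = 15, so the finish is 15 days.
The longest chain containing K totals 14 days.
Slack of K = 13 − 12 = 1 day.

1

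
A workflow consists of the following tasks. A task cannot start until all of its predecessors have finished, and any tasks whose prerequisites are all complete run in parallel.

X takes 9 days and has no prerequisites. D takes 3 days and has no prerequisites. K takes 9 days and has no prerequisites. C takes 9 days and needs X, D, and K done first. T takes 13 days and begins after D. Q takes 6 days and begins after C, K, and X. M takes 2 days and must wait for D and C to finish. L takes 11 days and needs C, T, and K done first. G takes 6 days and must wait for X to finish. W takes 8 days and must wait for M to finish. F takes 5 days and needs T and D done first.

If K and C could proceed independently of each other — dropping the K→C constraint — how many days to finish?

29

Original critical path: X→C→L = 9+9+11 = 29 ⇒ 29 days.
Dropping K→C doesn't change C's earliest start (9); another predecessor still binds.
The longest chain is now X→C→L = 9+9+11 = 29, so the job takes 29 days.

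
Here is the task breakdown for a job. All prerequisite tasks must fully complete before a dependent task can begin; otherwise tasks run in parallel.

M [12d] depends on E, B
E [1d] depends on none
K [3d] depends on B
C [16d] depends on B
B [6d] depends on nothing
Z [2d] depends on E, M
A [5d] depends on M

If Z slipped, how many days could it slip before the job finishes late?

The longest chain is B→M→A = 6+12+5 = 23; overall finish 23 days.
Longest path through Z: 20 days (earliest finish 20, latest finish 23).
So Z can slip 23 − 20 = 3 days.

3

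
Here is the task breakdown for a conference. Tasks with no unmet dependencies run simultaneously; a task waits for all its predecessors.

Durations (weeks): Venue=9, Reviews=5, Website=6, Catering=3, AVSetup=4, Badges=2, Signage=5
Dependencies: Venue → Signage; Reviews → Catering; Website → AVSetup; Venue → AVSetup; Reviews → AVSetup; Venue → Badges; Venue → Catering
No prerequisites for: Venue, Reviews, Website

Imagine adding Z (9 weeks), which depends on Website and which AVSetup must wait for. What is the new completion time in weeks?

Originally the plan takes 14 weeks.
With Z inserted, AVSetup now waits for max(Reviews, Venue, Website, Z).
New critical path: Website→Z→AVSetup = 6+9+4 = 19 ⇒ 19 weeks.

19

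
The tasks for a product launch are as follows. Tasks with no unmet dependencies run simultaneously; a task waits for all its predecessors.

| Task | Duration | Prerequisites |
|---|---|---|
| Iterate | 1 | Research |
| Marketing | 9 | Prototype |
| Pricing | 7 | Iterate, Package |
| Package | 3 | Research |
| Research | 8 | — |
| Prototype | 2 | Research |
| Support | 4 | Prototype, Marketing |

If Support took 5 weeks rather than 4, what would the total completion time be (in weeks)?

The binding path is Research→Prototype→Marketing→Support = 8+2+9+4 = 23; finish at 23 weeks.
Since Support is critical, the +1 change carries straight to that chain (now 24 weeks).
The critical path is still Research→Prototype→Marketing→Support; finish is now 24 weeks.

24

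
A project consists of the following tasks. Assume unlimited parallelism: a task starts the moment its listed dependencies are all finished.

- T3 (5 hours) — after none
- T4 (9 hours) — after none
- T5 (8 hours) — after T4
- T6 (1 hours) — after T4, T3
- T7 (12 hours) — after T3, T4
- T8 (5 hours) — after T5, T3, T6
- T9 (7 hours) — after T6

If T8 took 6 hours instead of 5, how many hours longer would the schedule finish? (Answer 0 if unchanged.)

1

Actual critical path: T4→T5→T8 = 9+8+5 = 22 ⇒ 22 hours.
T8 is on the critical path; changing it to 6 makes that path 23 hours.
That remains the longest chain; total 23 hours.
Change in finish: 23 − 22 = +1 hours.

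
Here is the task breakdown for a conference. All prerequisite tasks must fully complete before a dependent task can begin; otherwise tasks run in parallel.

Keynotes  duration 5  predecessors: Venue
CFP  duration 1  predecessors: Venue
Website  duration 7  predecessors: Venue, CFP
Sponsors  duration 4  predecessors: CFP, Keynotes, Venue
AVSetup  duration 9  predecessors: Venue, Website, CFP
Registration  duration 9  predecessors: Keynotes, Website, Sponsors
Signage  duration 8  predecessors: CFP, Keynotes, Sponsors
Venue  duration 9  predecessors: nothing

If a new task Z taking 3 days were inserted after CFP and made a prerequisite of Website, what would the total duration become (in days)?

Originally the project takes 27 days.
With Z inserted, Website now waits for max(Venue, CFP, Z).
New critical path: Venue→CFP→Z→Website→Registration = 9+1+3+7+9 = 29 ⇒ 29 days.

29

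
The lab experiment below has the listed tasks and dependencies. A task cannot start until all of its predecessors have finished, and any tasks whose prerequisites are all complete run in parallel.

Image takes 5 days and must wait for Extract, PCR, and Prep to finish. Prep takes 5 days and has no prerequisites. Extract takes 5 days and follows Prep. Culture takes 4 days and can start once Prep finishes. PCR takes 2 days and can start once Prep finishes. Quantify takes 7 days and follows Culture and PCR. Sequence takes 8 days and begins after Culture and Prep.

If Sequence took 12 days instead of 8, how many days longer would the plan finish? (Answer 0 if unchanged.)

The binding path is Prep→Culture→Sequence = 5+4+8 = 17; finish at 17 days.
Since Sequence is critical, the +4 change carries straight to that chain (now 21 days).
That remains the longest chain; total 21 days.
Change in finish: 21 − 17 = +4 days.

4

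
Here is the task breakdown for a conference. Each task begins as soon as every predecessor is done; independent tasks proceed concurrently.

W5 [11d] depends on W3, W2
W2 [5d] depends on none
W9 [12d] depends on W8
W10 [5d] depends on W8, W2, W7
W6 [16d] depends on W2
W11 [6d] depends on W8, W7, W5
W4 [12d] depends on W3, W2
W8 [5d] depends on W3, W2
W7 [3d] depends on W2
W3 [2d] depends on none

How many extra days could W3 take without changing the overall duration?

3

The longest chain is W2→W5→W11 = 5+11+6 = 22; overall finish 22 days.
W3 finishes as early as 2 and must finish by 5.
Slack of W3 = 3 − 0 = 3 days.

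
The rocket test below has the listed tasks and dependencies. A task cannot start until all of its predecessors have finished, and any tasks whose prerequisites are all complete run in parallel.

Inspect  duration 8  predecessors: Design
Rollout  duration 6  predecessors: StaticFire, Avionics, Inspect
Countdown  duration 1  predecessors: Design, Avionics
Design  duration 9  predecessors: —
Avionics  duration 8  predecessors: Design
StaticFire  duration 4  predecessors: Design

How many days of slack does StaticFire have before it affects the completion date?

4

Critical path: Design→Avionics→Rollout = 9+8+6 = 23, so the finish is 23 days.
StaticFire finishes as early as 13 and must finish by 17.
Slack of StaticFire = 13 − 9 = 4 days.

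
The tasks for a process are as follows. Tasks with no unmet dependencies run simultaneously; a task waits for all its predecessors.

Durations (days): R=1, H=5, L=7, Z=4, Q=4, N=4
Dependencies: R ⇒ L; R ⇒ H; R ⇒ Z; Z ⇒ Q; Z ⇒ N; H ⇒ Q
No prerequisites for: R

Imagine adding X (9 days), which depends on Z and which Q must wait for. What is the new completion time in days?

18

Originally the project takes 10 days.
With X inserted, Q now waits for max(Z, H, X).
New critical path: R→Z→X→Q = 1+4+9+4 = 18 ⇒ 18 days.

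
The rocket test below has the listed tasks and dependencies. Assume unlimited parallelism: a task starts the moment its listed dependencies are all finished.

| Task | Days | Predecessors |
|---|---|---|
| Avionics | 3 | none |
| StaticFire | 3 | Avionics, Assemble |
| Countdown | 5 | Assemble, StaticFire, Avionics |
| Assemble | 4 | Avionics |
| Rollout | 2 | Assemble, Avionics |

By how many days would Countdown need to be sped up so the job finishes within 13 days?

2

Current finish: 15 days; target: 13.
Countdown is on every critical path, so each day cut from Countdown cuts the finish by one (this holds down to a finish of 11).
Need 15 − 13 = 2 days off Countdown → Countdown becomes 3 days, finish becomes 13.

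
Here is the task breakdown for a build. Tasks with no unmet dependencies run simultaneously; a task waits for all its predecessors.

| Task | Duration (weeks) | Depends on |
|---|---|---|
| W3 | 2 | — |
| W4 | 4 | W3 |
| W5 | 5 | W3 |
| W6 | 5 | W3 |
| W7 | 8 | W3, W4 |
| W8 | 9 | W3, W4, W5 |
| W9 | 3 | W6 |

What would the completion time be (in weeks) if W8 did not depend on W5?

Original critical path: W3→W5→W8 = 2+5+9 = 16 ⇒ 16 weeks.
Without W5→W8, W8's earliest start moves from 7 to 6.
The longest chain is now W3→W4→W8 = 2+4+9 = 15, so the job takes 15 weeks.

15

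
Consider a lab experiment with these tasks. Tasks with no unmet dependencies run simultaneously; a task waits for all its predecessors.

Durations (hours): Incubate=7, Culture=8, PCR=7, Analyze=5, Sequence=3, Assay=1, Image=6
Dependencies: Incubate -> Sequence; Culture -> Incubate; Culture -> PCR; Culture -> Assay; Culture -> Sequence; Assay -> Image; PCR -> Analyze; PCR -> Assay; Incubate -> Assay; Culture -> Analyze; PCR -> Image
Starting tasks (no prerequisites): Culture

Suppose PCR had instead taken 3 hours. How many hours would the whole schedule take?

Baseline: Culture→PCR→Assay→Image = 8+7+1+6 = 22 → 22 hours.
PCR is on the critical path; changing it to 3 makes that path 18 hours.
Now Culture→Incubate→Assay→Image = 8+7+1+6 = 22 is longest, so the finish becomes 22 hours.

22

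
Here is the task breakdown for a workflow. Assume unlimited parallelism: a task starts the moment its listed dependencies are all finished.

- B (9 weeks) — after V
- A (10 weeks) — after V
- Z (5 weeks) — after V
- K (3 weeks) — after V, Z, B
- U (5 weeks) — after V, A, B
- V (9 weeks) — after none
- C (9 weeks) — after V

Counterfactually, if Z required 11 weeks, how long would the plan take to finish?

24

The binding path is V→A→U = 9+10+5 = 24; finish at 24 weeks.
The longest path through Z is only 17 weeks, so Z has float 7.
The critical path is still V→A→U; finish is now 24 weeks.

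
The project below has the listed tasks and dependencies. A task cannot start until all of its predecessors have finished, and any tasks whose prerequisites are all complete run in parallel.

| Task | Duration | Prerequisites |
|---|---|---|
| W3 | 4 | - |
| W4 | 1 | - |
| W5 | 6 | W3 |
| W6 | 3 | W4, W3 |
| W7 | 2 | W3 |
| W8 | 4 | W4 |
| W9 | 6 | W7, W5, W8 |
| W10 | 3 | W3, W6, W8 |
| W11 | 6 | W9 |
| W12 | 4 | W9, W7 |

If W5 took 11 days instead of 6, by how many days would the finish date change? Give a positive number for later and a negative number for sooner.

The binding path is W3→W5→W9→W11 = 4+6+6+6 = 22; finish at 22 days.
W5 is on the critical path; changing it to 11 makes that path 27 days.
That remains the longest chain; total 27 days.
Change in finish: 27 − 22 = +5 days.

5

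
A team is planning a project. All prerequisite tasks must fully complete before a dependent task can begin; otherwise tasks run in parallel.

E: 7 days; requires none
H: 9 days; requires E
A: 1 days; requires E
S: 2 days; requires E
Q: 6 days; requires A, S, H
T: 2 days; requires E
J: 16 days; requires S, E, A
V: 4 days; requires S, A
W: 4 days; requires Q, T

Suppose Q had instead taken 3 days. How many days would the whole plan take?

25

Baseline: E→H→Q→W = 7+9+6+4 = 26 → 26 days.
Q lies on that path, so at 3 days the path becomes 23 days.
The binding chain switches to E→S→J = 7+2+16 = 25; finish 25 days.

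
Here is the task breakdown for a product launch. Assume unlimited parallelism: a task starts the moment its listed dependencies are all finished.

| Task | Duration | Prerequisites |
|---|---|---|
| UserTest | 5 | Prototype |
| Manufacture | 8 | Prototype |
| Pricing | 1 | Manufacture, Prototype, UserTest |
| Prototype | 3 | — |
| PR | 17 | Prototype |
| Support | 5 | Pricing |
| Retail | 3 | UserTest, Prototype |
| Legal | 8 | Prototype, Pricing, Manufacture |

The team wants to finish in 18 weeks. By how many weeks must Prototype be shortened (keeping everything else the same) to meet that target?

2

Current finish: 20 weeks; target: 18.
Prototype is on every critical path, so each week cut from Prototype cuts the finish by one (this holds down to a finish of 18).
Need 20 − 18 = 2 weeks off Prototype → Prototype becomes 1 week, finish becomes 18.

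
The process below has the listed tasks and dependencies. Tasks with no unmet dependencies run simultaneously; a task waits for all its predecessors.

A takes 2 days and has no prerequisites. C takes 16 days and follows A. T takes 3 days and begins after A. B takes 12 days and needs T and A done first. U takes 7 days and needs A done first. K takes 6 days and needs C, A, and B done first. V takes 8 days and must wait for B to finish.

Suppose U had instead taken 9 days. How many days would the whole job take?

25

Baseline: A→T→B→V = 2+3+12+8 = 25 → 25 days.
The longest path through U is only 9 days, so U has float 16.
No other chain overtakes it, so the finish is 25 days.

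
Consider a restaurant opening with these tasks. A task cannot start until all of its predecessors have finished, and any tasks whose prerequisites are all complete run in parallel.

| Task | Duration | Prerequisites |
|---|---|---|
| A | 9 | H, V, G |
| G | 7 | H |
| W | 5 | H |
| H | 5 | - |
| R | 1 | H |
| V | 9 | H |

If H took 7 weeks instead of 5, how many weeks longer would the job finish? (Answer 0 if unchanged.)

The binding path is H→V→A = 5+9+9 = 23; finish at 23 weeks.
H lies on that path, so at 7 weeks the path becomes 25 weeks.
No other chain overtakes it, so the finish is 25 weeks.
Change in finish: 25 − 23 = +2 weeks.

2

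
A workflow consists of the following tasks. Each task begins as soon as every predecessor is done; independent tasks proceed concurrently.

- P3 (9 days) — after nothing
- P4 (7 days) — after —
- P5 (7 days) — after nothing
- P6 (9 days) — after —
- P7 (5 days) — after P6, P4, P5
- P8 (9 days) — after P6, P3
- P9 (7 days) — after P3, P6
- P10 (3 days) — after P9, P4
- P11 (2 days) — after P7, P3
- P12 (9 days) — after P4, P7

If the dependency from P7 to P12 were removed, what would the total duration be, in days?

19

With the dependency in place, P6→P7→P12 = 9+5+9 = 23 sets the finish at 23 days.
Without P7→P12, P12's earliest start moves from 14 to 7.
After: P3→P9→P10 = 9+7+3 = 19 → 19 days.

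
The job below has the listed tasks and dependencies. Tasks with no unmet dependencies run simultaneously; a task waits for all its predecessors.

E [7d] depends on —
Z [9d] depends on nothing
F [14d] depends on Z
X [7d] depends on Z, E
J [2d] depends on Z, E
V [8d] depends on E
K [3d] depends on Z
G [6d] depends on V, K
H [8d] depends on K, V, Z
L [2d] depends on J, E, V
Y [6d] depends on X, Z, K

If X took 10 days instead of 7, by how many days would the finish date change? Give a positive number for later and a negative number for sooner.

As given, the longest chain is E→V→H = 7+8+8 = 23, so the finish is 23 days.
X has 1 day of float (longest path through it is 22).
New critical path: Z→X→Y = 9+10+6 = 25 ⇒ 25 days.
Change in finish: 25 − 23 = +2 days.

2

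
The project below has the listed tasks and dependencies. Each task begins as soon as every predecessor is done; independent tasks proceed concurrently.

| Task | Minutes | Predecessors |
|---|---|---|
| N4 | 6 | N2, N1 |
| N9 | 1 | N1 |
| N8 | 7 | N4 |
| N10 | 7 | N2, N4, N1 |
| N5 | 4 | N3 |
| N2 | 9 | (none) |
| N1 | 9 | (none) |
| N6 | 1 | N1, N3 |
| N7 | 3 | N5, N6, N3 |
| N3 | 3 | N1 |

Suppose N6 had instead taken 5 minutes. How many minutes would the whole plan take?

The binding path is N1→N4→N8 = 9+6+7 = 22; finish at 22 minutes.
N6 is off the critical path — its longest chain is 16 minutes, giving 6 of slack.
That remains the longest chain; total 22 minutes.

22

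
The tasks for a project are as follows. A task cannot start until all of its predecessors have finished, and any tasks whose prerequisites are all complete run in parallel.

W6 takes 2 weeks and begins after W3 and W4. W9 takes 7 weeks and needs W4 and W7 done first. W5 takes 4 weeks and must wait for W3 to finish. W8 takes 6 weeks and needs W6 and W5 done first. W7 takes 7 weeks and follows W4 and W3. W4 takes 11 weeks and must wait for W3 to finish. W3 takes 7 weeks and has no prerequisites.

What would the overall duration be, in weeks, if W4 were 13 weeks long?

34

Baseline: W3→W4→W7→W9 = 7+11+7+7 = 32 → 32 weeks.
Since W4 is critical, the +2 change carries straight to that chain (now 34 weeks).
No other chain overtakes it, so the finish is 34 weeks.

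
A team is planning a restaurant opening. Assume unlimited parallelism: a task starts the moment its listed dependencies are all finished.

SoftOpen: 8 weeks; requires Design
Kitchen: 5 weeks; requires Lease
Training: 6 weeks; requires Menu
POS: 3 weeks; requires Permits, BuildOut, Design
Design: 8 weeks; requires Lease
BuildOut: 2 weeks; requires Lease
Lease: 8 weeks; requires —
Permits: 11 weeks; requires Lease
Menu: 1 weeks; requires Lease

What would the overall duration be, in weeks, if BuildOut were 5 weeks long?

24

Actual critical path: Lease→Design→SoftOpen = 8+8+8 = 24 ⇒ 24 weeks.
The longest path through BuildOut is only 13 weeks, so BuildOut has float 11.
That remains the longest chain; total 24 weeks.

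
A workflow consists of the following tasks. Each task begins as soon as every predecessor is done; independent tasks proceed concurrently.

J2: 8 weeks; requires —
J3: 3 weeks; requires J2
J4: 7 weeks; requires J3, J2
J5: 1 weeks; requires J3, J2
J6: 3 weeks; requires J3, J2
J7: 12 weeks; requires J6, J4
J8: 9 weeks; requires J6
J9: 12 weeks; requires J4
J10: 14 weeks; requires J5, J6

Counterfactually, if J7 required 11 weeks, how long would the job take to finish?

30

As given, the longest chain is J2→J3→J4→J7 = 8+3+7+12 = 30, so the finish is 30 weeks.
J7 lies on that path, so at 11 weeks the path becomes 29 weeks.
Now J2→J3→J4→J9 = 8+3+7+12 = 30 is longest, so the finish becomes 30 weeks.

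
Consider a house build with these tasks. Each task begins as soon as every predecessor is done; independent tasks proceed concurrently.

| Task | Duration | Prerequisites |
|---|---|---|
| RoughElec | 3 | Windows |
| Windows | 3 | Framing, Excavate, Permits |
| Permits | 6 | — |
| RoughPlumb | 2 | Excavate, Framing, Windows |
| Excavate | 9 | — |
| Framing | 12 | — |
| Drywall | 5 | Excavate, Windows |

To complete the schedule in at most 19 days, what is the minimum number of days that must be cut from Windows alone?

Current finish: 20 days; target: 19.
Windows is on every critical path, so each day cut from Windows cuts the finish by one (this holds down to a finish of 18).
Need 20 − 19 = 1 day off Windows → Windows becomes 2 days, finish becomes 19.

1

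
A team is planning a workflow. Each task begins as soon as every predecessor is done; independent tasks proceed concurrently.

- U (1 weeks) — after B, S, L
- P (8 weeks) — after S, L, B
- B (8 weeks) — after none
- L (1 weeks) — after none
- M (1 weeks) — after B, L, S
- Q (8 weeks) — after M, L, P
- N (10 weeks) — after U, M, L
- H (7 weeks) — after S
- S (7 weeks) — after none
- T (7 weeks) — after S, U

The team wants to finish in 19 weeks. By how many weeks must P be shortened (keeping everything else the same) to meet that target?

5

Current finish: 24 weeks; target: 19.
P is on every critical path, so each week cut from P cuts the finish by one (this holds down to a finish of 19).
Need 24 − 19 = 5 weeks off P → P becomes 3 weeks, finish becomes 19.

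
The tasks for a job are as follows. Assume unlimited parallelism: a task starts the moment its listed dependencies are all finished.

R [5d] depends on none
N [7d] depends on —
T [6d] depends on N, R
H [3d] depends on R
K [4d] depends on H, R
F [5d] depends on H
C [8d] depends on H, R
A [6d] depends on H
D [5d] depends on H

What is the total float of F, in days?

3

The longest chain is R→H→C = 5+3+8 = 16; overall finish 16 days.
Longest path through F: 13 days (earliest finish 13, latest finish 16).
Slack of F = 11 − 8 = 3 days.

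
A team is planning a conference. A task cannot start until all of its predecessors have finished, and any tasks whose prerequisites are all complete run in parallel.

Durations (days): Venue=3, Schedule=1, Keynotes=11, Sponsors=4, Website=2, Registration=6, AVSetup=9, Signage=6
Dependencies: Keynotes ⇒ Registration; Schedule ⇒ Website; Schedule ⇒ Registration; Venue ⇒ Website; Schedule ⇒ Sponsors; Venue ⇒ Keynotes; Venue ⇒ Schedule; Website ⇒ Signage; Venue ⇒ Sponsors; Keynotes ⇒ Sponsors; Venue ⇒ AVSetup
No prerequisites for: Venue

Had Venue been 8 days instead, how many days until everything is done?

The binding path is Venue→Keynotes→Registration = 3+11+6 = 20; finish at 20 days.
Venue is on the critical path; changing it to 8 makes that path 25 days.
That remains the longest chain; total 25 days.

25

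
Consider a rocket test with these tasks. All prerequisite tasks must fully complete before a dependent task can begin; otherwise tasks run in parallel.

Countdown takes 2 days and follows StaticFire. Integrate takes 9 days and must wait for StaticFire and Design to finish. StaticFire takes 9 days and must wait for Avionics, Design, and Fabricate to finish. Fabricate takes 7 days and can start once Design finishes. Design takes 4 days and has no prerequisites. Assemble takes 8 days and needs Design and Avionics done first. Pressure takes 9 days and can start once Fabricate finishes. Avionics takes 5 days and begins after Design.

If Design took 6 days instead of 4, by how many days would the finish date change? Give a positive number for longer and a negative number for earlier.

2

Critical path before the change: Design→Fabricate→StaticFire→Integrate = 4+7+9+9 = 29 giving 29 days.
Design lies on that path, so at 6 days the path becomes 31 days.
That remains the longest chain; total 31 days.
Change in finish: 31 − 29 = +2 days.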